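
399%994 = 399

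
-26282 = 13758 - 40040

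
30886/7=4412 + 2/7 = 4412.29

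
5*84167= 420835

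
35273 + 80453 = 115726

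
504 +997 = 1501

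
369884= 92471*4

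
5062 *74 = 374588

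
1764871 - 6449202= - 4684331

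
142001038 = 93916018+48085020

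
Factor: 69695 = 5^1*53^1 * 263^1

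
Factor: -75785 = -5^1*23^1*659^1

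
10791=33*327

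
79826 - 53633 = 26193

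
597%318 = 279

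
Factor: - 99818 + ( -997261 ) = - 1097079 = - 3^1*19^2*1013^1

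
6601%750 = 601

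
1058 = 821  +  237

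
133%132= 1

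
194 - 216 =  - 22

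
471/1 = 471= 471.00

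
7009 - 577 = 6432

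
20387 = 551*37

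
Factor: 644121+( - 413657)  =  2^6 * 13^1*277^1 = 230464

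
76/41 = 76/41 = 1.85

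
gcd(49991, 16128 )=1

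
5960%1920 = 200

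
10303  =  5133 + 5170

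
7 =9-2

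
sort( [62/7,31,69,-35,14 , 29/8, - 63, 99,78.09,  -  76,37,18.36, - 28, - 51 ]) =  [ - 76 , - 63, - 51,-35, - 28, 29/8 , 62/7 , 14,18.36,31, 37,  69,78.09,99] 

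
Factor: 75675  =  3^1*5^2*1009^1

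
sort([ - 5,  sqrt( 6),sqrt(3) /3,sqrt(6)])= [ - 5,sqrt(3)/3, sqrt (6 ),sqrt(6)] 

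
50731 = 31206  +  19525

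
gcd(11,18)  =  1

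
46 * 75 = 3450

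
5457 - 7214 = -1757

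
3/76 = 3/76 =0.04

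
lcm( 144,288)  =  288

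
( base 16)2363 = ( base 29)amb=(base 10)9059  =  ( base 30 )a1t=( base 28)BFF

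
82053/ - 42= -1954 + 5/14 = -1953.64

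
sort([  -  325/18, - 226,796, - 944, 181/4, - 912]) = [ - 944, -912, - 226, - 325/18, 181/4, 796]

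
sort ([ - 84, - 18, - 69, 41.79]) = [ - 84, - 69, - 18,41.79 ]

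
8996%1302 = 1184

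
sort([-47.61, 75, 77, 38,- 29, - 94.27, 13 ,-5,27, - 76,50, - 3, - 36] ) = [ - 94.27,-76, - 47.61, - 36, - 29,-5, - 3 , 13,  27, 38,  50 , 75, 77 ] 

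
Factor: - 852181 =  -11^1 * 77471^1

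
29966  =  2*14983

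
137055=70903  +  66152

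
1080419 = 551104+529315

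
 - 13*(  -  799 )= 10387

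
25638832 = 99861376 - 74222544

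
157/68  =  2 + 21/68 = 2.31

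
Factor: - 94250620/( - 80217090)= 9425062/8021709= 2^1 * 3^( - 2 )*53^ ( - 1)*67^( -1 )*251^( - 1)*4712531^1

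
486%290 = 196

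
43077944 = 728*59173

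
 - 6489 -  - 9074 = 2585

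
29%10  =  9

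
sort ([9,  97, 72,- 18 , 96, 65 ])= [  -  18, 9, 65  ,  72, 96,97 ] 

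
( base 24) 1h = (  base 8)51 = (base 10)41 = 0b101001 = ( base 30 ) 1b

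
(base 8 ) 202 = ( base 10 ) 130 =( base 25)55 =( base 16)82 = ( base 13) a0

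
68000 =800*85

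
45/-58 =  - 45/58 = - 0.78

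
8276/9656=2069/2414  =  0.86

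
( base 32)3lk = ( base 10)3764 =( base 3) 12011102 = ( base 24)6CK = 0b111010110100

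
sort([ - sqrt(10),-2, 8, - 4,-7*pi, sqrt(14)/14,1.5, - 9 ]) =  [-7*pi , - 9,-4,- sqrt(10 ),  -  2, sqrt(  14 ) /14, 1.5,8]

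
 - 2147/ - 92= 23+ 31/92 = 23.34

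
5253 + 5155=10408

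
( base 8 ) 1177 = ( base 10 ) 639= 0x27f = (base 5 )10024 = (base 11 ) 531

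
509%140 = 89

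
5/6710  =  1/1342 =0.00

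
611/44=611/44 =13.89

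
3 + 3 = 6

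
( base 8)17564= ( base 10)8052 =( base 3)102001020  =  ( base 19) 135f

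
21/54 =7/18 = 0.39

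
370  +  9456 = 9826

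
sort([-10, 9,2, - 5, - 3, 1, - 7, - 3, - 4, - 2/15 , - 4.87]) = [ - 10, -7 ,-5, - 4.87, - 4,  -  3, - 3, - 2/15,1,2, 9]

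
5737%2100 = 1537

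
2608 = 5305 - 2697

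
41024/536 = 76 +36/67  =  76.54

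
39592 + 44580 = 84172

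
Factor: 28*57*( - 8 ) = -2^5*3^1*7^1 *19^1= - 12768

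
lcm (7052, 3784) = 155144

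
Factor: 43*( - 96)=-4128 = - 2^5*3^1*43^1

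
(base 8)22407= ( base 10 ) 9479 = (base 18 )1b4b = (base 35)7PT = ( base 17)1fda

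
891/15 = 297/5 = 59.40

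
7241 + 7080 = 14321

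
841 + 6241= 7082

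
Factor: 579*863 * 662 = 330786174 =2^1*3^1*193^1*331^1*863^1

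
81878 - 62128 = 19750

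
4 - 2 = 2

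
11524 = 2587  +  8937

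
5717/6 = 952 + 5/6=952.83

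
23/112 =23/112 = 0.21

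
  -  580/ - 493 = 1 + 3/17 = 1.18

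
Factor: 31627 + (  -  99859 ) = -2^3 *3^1 * 2843^1 = - 68232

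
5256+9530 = 14786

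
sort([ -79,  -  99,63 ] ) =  [ - 99, - 79,63]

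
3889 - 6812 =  - 2923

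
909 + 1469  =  2378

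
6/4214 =3/2107 = 0.00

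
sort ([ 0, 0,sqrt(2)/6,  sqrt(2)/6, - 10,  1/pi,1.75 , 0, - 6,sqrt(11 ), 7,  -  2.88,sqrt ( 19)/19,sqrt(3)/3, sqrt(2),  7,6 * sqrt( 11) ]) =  [ - 10,-6, - 2.88, 0, 0,0,sqrt (19)/19,sqrt(2 )/6,sqrt(2)/6, 1/pi, sqrt(3)/3,sqrt(  2),  1.75,sqrt( 11), 7, 7, 6*sqrt( 11) ] 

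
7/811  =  7/811= 0.01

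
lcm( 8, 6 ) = 24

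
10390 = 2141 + 8249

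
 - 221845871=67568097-289413968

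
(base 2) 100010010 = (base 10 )274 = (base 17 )G2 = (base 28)9m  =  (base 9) 334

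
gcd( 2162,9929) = 1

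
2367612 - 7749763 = -5382151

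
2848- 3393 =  - 545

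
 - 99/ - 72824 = 99/72824 = 0.00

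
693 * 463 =320859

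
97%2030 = 97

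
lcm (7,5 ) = 35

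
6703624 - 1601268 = 5102356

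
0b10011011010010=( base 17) 206A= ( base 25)FMD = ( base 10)9938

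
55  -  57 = - 2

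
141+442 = 583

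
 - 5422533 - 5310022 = - 10732555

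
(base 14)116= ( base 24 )90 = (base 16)d8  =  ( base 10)216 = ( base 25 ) 8G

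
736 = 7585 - 6849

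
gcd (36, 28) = 4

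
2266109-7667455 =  - 5401346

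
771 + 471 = 1242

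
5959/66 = 5959/66=90.29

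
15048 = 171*88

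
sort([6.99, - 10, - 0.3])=[-10 , - 0.3,6.99 ] 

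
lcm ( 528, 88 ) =528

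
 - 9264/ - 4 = 2316 +0/1 = 2316.00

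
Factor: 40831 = 7^1*19^1  *307^1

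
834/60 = 139/10 = 13.90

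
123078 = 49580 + 73498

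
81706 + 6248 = 87954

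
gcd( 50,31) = 1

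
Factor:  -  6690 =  - 2^1*3^1*5^1*223^1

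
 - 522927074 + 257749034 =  - 265178040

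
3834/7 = 3834/7 = 547.71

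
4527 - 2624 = 1903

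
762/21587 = 762/21587 = 0.04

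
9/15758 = 9/15758 = 0.00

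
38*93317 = 3546046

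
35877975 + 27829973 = 63707948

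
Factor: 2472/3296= 3/4 = 2^( - 2 ) * 3^1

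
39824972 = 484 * 82283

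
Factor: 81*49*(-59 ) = - 3^4*7^2 * 59^1 = -234171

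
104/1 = 104 = 104.00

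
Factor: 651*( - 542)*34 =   -  11996628 = - 2^2*3^1*7^1*17^1*31^1*271^1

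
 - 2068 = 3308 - 5376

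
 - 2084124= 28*(  -  74433)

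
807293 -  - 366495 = 1173788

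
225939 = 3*75313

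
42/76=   21/38 =0.55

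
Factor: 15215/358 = 2^(  -  1 )*5^1*17^1 = 85/2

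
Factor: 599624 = 2^3*17^1*4409^1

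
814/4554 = 37/207 = 0.18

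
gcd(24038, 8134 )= 14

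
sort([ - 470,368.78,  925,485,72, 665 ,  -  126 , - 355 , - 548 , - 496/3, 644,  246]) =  [ - 548, - 470, - 355 ,  -  496/3, - 126, 72 , 246,368.78, 485, 644,665, 925]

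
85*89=7565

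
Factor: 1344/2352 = 2^2*7^( -1 ) = 4/7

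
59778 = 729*82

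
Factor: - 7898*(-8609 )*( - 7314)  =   - 497307252948 = - 2^2 * 3^1*11^1*23^1 * 53^1*359^1 * 8609^1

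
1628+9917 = 11545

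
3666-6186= -2520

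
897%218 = 25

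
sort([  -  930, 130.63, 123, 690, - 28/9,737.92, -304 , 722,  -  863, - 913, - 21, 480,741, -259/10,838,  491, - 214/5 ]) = [- 930,  -  913,  -  863, - 304,  -  214/5, - 259/10,  -  21, - 28/9, 123,130.63,  480, 491,  690,722 , 737.92,741,838 ] 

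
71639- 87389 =-15750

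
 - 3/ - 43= 3/43= 0.07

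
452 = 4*113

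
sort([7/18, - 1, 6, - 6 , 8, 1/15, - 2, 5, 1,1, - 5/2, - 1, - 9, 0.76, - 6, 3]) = [ - 9, - 6, - 6, - 5/2, - 2, - 1, - 1,1/15,7/18, 0.76 , 1, 1,3, 5 , 6,8] 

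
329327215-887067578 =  - 557740363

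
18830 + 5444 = 24274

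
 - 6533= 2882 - 9415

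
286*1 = 286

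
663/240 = 221/80 = 2.76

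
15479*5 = 77395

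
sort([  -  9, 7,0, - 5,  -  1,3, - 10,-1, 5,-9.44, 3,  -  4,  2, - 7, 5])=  [ - 10,  -  9.44, - 9, - 7, - 5, - 4, - 1, - 1,0, 2 , 3,3, 5,5,7]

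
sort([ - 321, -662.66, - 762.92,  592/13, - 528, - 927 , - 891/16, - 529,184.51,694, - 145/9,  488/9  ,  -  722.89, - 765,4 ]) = [-927,  -  765, - 762.92,-722.89, - 662.66, - 529, - 528,  -  321,  -  891/16, - 145/9,4 , 592/13, 488/9,184.51,694 ]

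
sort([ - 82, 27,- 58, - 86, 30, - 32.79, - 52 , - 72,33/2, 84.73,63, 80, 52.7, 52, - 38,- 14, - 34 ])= [ - 86, - 82, - 72, - 58, - 52 ,-38, - 34, - 32.79, - 14, 33/2,  27, 30, 52,52.7, 63, 80, 84.73 ]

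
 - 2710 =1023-3733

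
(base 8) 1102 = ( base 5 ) 4303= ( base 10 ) 578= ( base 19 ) 1b8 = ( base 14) 2d4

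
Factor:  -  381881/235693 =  - 19^1* 31^( - 1) *101^1* 199^1*7603^( -1 )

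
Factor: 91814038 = 2^1*45907019^1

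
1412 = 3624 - 2212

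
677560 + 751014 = 1428574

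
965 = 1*965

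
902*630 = 568260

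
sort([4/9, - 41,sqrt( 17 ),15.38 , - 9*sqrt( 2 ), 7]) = [ - 41, - 9*sqrt( 2 ) , 4/9,sqrt(17 ),7 , 15.38]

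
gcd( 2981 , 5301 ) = 1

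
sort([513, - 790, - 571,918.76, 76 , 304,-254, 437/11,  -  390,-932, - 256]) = [ - 932,-790, - 571, - 390,  -  256, - 254, 437/11 , 76, 304, 513, 918.76]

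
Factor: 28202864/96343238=2^3* 17^1 * 103687^1*48171619^( - 1) = 14101432/48171619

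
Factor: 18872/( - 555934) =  - 9436/277967 = - 2^2 *7^1 * 17^(-1)*83^( - 1)* 197^( - 1)  *337^1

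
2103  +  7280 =9383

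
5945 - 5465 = 480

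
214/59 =214/59 = 3.63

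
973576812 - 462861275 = 510715537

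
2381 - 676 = 1705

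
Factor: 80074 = 2^1*40037^1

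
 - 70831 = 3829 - 74660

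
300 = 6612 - 6312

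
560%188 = 184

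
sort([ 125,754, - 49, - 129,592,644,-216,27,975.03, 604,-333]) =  [  -  333,-216,-129, - 49,27,125, 592,604, 644, 754,975.03 ] 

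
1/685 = 1/685 = 0.00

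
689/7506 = 689/7506 = 0.09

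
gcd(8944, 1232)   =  16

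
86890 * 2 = 173780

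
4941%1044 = 765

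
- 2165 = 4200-6365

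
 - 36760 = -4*9190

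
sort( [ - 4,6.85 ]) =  [ - 4 , 6.85 ]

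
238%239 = 238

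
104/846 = 52/423 = 0.12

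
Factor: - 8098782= - 2^1*3^1*37^1*191^2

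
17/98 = 17/98 = 0.17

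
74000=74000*1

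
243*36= 8748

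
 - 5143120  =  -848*6065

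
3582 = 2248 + 1334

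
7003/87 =80+43/87 = 80.49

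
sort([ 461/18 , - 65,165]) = [ - 65,461/18, 165 ] 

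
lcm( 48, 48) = 48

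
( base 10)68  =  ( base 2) 1000100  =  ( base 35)1x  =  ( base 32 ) 24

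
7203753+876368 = 8080121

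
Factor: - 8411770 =-2^1 * 5^1* 17^1*49481^1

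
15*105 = 1575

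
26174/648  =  13087/324=   40.39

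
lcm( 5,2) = 10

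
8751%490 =421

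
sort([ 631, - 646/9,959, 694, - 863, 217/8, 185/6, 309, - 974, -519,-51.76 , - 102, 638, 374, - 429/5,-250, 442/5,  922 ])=[-974,  -  863,-519,-250 ,  -  102, - 429/5, - 646/9, - 51.76, 217/8, 185/6, 442/5,  309, 374, 631, 638, 694, 922,959 ] 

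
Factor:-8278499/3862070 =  - 2^( - 1) * 5^( - 1)*127^ (-1)*137^1 *3041^( - 1) * 60427^1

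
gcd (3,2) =1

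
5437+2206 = 7643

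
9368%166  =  72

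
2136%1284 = 852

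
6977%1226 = 847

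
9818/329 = 9818/329 = 29.84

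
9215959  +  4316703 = 13532662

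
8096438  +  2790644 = 10887082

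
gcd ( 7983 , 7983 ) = 7983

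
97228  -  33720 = 63508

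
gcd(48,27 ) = 3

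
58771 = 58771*1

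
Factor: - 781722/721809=-274/253 =- 2^1*11^(-1)*23^( - 1)*137^1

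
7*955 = 6685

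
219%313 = 219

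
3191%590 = 241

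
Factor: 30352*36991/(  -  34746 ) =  - 2^3 * 3^ ( - 1) * 7^1 * 71^1*271^1 * 521^1*5791^(-1) = -561375416/17373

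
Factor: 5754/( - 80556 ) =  - 1/14 = - 2^( - 1 )*7^(-1 ) 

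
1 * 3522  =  3522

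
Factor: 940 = 2^2*5^1*47^1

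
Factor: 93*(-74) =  - 6882 = -2^1 * 3^1*31^1*37^1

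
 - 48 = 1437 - 1485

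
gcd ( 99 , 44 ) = 11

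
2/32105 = 2/32105 = 0.00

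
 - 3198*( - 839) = 2683122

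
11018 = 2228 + 8790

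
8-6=2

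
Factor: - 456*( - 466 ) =212496= 2^4*3^1*19^1*233^1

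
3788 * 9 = 34092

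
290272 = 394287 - 104015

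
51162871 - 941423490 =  - 890260619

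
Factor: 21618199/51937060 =2^( - 2 )*5^( - 1 )*7^(  -  3)*67^( - 1 ) * 113^( - 1)*21618199^1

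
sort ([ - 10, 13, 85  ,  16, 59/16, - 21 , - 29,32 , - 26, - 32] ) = [ -32, - 29 ,-26 , - 21, - 10,  59/16, 13,16, 32,  85]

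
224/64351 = 32/9193 = 0.00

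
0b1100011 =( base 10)99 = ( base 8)143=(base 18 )59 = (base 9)120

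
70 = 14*5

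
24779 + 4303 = 29082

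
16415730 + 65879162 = 82294892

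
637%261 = 115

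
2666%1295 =76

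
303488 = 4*75872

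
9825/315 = 31+ 4/21 = 31.19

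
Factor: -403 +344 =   -  59  =  - 59^1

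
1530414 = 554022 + 976392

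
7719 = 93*83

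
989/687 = 989/687=1.44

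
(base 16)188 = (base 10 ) 392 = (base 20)jc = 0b110001000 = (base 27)EE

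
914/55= 16 + 34/55 = 16.62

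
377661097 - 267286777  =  110374320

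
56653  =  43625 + 13028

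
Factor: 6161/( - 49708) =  - 2^( - 2 )*17^( - 2)*43^(  -  1 )*61^1 * 101^1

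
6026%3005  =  16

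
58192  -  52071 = 6121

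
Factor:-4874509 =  - 317^1*15377^1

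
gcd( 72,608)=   8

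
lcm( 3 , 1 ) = 3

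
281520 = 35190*8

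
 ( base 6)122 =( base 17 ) 2G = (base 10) 50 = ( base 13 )3b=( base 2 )110010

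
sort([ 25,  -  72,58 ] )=[ - 72,25 , 58]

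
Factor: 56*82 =4592 = 2^4*7^1*41^1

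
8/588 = 2/147=0.01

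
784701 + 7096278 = 7880979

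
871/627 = 871/627 = 1.39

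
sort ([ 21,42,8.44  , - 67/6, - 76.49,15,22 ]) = [ - 76.49, - 67/6, 8.44 , 15,21,  22, 42] 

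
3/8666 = 3/8666 = 0.00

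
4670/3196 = 1 + 737/1598 = 1.46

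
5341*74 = 395234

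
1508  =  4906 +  - 3398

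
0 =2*0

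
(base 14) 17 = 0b10101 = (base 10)21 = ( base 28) L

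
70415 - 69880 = 535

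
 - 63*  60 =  - 3780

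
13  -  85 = - 72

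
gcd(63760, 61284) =4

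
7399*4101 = 30343299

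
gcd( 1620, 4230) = 90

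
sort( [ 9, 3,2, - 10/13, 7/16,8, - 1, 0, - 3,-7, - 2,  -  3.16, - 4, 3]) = [- 7, - 4, - 3.16, - 3,-2, - 1,- 10/13 , 0,7/16 , 2,3,3,8,9] 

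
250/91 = 2+ 68/91 = 2.75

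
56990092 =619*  92068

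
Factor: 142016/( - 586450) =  - 224/925  =  - 2^5*5^(-2) * 7^1 * 37^( - 1 ) 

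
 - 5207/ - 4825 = 1 + 382/4825 =1.08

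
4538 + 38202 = 42740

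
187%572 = 187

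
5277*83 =437991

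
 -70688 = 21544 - 92232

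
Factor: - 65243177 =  - 41^1*79^1*20143^1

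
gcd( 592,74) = 74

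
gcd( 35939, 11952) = 83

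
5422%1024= 302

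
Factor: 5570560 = 2^16  *  5^1*17^1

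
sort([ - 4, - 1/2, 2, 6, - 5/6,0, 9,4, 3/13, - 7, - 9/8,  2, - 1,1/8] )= [ - 7, - 4, - 9/8, - 1, - 5/6, - 1/2,0, 1/8, 3/13,2, 2, 4, 6, 9]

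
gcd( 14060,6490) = 10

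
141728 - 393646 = - 251918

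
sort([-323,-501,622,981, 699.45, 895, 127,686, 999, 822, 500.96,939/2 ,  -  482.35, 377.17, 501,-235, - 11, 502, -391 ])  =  [  -  501, - 482.35,- 391, - 323, - 235,-11 , 127, 377.17,939/2, 500.96,501,  502 , 622 , 686, 699.45, 822,895 , 981,999 ] 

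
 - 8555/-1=8555 + 0/1=8555.00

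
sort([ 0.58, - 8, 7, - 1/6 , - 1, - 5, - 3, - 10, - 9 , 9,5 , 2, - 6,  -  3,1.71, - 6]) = [ - 10 ,- 9, - 8 , - 6, - 6,-5,-3, - 3,  -  1, - 1/6, 0.58, 1.71, 2, 5,  7,9]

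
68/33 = 68/33 = 2.06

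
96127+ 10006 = 106133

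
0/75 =0  =  0.00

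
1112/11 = 101+1/11  =  101.09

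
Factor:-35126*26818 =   -  2^2 * 7^1*11^1*13^1*23^1*53^1*193^1 = -942009068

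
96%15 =6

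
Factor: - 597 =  - 3^1 *199^1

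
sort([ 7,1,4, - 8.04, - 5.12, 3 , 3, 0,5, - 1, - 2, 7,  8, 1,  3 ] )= [ -8.04,  -  5.12, - 2, - 1, 0,1, 1,  3 , 3,3, 4,5, 7 , 7, 8]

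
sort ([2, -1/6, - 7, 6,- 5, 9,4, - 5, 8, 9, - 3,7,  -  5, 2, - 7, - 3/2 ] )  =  [ - 7,-7, - 5, - 5, - 5, - 3, - 3/2, - 1/6,2, 2, 4,6, 7, 8, 9, 9 ]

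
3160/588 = 5+ 55/147 =5.37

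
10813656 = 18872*573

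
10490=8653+1837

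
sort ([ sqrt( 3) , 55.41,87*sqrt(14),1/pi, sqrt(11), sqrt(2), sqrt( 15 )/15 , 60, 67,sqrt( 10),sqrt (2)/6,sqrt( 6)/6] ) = [sqrt(2)/6 , sqrt(15) /15,1/pi,sqrt (6 ) /6,sqrt (2), sqrt(3), sqrt(10),sqrt( 11 ),55.41, 60, 67, 87*sqrt(14 ) ]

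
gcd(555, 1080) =15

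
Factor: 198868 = 2^2  *83^1*599^1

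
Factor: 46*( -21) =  - 966 =-2^1*3^1*7^1*23^1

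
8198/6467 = 8198/6467 = 1.27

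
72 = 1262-1190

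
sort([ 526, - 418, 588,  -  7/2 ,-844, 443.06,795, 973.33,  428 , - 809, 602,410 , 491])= [ - 844 , - 809 ,  -  418 ,  -  7/2,  410 , 428,443.06, 491,526, 588,  602, 795,  973.33]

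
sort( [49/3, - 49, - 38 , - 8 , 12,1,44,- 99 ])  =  [ - 99,- 49, - 38,  -  8,1, 12,49/3, 44] 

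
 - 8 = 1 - 9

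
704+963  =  1667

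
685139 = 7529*91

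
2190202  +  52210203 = 54400405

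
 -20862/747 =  - 2318/83 =-  27.93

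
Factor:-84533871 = -3^1*47^1*79^1*7589^1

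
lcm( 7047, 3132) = 28188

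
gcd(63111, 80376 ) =3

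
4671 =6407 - 1736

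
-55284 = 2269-57553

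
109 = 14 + 95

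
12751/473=12751/473=26.96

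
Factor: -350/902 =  - 5^2 * 7^1*11^( - 1)* 41^( - 1) = - 175/451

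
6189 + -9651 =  - 3462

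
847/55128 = 847/55128 = 0.02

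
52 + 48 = 100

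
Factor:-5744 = -2^4*359^1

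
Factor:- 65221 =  - 13^1*29^1*173^1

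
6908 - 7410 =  - 502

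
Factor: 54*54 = 2916 = 2^2*3^6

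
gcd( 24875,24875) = 24875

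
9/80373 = 3/26791 = 0.00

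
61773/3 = 20591 = 20591.00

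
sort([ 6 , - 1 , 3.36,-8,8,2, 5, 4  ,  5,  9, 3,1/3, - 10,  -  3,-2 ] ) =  [ - 10 ,  -  8 ,-3, - 2, - 1 , 1/3, 2,3, 3.36 , 4 , 5,5, 6, 8, 9] 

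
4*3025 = 12100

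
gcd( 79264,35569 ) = 1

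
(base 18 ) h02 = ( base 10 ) 5510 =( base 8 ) 12606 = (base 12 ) 3232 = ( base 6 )41302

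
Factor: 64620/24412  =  45/17 = 3^2 * 5^1*17^ ( -1 ) 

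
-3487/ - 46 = 3487/46 = 75.80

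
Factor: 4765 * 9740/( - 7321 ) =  - 46411100/7321 = - 2^2*5^2*487^1*953^1*7321^( - 1 )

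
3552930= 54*65795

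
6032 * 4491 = 27089712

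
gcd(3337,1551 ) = 47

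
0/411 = 0=   0.00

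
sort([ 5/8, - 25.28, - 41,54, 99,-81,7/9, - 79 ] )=[-81,-79, - 41, - 25.28,5/8,7/9, 54,  99] 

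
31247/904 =31247/904= 34.57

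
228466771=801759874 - 573293103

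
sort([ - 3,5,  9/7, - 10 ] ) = [ - 10, -3,9/7, 5]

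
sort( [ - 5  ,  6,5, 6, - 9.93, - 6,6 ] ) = [ - 9.93, - 6, - 5, 5 , 6, 6,6]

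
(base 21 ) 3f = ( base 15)53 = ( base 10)78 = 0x4E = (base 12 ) 66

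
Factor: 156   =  2^2*3^1*13^1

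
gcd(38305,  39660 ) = 5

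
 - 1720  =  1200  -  2920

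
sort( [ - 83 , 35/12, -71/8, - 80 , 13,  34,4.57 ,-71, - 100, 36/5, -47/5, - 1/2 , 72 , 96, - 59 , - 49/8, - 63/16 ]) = [ - 100,  -  83, - 80, - 71, - 59, - 47/5,-71/8, - 49/8,-63/16 , - 1/2, 35/12 , 4.57,36/5,13,34, 72 , 96] 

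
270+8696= 8966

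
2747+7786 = 10533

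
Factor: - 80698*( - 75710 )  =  6109645580= 2^2 * 5^1*67^1*113^1*157^1*257^1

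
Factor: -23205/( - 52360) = 2^( - 3)*3^1*11^(  -  1)*13^1= 39/88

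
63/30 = 2 + 1/10 = 2.10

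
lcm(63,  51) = 1071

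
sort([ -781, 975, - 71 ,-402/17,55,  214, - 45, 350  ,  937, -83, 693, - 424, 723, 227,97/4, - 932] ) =[ - 932,-781 , - 424,-83,  -  71,-45, -402/17, 97/4, 55,214,227 , 350,693, 723 , 937, 975 ]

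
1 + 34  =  35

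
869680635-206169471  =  663511164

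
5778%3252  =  2526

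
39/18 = 2  +  1/6 = 2.17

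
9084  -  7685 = 1399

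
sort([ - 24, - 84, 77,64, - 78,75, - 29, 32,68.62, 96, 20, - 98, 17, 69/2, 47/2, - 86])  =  [ - 98, - 86, - 84,-78, - 29, - 24, 17, 20, 47/2, 32, 69/2 , 64, 68.62, 75, 77, 96] 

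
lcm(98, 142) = 6958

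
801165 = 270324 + 530841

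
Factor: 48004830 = 2^1*3^2*5^1*19^1*67^1 * 419^1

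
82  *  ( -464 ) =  - 38048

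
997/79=997/79=12.62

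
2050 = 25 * 82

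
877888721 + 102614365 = 980503086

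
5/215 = 1/43 = 0.02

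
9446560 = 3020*3128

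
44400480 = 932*47640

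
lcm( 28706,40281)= 2497422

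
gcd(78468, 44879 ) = 1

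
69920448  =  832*84039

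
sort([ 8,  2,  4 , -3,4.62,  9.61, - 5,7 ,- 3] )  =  [-5, - 3, - 3, 2, 4 , 4.62,  7,8, 9.61 ] 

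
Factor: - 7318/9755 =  - 2^1*5^( - 1 ) * 1951^ ( - 1)  *  3659^1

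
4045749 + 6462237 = 10507986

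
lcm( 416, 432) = 11232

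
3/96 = 1/32 = 0.03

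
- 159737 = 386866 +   -  546603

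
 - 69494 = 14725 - 84219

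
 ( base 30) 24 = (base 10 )64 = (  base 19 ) 37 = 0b1000000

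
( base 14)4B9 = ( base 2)1110110011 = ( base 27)182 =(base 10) 947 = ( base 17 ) 34C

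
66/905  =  66/905 = 0.07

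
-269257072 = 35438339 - 304695411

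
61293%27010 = 7273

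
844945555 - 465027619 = 379917936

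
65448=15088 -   -  50360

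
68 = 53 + 15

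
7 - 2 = 5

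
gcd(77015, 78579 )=1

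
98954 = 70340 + 28614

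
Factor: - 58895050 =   -  2^1*5^2*1177901^1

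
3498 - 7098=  - 3600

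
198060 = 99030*2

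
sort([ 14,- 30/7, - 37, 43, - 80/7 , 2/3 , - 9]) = [ - 37,  -  80/7, - 9, - 30/7,2/3,14, 43]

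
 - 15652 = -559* 28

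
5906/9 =656 + 2/9 = 656.22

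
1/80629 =1/80629 = 0.00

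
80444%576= 380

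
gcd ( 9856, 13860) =308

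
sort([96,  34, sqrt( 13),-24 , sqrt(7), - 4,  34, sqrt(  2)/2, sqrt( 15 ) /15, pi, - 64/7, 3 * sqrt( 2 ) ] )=[  -  24,-64/7, - 4,sqrt(15 ) /15 , sqrt ( 2)/2, sqrt(7), pi,sqrt( 13),3*sqrt (2 ),34 , 34, 96 ] 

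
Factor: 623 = 7^1*89^1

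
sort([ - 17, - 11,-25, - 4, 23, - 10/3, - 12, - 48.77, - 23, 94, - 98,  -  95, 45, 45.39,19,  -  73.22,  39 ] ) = [ - 98, - 95, - 73.22, - 48.77, - 25, - 23, - 17, -12,  -  11, - 4, - 10/3, 19,23,39, 45,45.39, 94 ]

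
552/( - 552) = -1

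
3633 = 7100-3467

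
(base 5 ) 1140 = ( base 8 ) 252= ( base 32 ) 5A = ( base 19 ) 8I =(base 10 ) 170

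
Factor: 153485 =5^1*30697^1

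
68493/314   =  218  +  41/314 = 218.13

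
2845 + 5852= 8697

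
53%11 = 9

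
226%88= 50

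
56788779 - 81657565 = - 24868786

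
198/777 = 66/259 =0.25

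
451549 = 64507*7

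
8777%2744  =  545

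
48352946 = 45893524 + 2459422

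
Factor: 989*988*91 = 88919012 = 2^2*7^1*13^2 *19^1*23^1*43^1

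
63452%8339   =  5079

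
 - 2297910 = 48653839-50951749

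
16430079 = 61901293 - 45471214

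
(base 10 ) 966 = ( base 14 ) 4D0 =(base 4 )33012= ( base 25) 1dg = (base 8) 1706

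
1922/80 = 24  +  1/40 = 24.02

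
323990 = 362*895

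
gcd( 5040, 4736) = 16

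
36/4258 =18/2129 = 0.01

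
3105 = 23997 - 20892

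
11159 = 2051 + 9108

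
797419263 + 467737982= 1265157245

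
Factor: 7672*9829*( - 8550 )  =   - 644739152400 = - 2^4*3^2  *  5^2 * 7^1*19^1*137^1* 9829^1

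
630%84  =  42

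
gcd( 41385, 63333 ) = 93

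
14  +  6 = 20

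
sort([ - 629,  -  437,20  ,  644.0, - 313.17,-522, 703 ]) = [ - 629, - 522,  -  437, - 313.17 , 20, 644.0 , 703]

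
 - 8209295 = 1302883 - 9512178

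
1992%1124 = 868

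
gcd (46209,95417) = 1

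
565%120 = 85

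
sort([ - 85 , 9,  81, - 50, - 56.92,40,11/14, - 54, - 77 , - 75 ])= [ - 85,- 77, - 75, - 56.92,-54, - 50,11/14,9 , 40  ,  81] 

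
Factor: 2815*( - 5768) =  - 2^3*5^1*7^1*103^1*563^1= - 16236920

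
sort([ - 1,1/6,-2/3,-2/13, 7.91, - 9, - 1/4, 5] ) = [ - 9, - 1, - 2/3, - 1/4,  -  2/13,1/6, 5, 7.91 ]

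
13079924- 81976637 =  - 68896713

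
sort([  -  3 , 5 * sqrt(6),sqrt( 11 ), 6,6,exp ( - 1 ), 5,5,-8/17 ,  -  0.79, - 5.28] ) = [  -  5.28, - 3, - 0.79, - 8/17, exp( - 1), sqrt( 11 ), 5,5,6,6,5*sqrt( 6) ] 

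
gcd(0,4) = 4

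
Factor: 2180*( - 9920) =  - 2^8*5^2*31^1 * 109^1  =  - 21625600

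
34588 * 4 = 138352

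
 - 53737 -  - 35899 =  - 17838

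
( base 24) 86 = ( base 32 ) 66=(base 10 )198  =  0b11000110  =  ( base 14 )102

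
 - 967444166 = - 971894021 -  - 4449855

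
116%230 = 116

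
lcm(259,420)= 15540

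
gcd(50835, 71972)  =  1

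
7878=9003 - 1125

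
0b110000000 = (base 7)1056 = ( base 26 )EK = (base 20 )J4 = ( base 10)384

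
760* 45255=34393800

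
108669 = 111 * 979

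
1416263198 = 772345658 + 643917540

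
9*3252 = 29268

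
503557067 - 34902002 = 468655065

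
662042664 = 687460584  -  25417920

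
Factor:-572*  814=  - 2^3*11^2 * 13^1*37^1= - 465608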